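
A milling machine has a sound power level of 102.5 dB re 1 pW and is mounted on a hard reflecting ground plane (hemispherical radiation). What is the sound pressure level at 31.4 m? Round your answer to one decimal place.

64.6 dB

The power spreads over a hemisphere of area 2π·r², so L_p = L_w − 10·log₁₀(2π·r²).
2π·r² = 6195 m², 10·log₁₀ of that is 37.920 dB.
L_p = 102.5 − 37.920 = 64.58 dB.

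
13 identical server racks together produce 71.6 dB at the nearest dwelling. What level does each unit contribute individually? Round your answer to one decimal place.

60.5 dB

For N identical incoherent sources L_total = L₁ + 10·log₁₀ N, so L₁ = 71.6 − 10·log₁₀(13) = 71.6 − 11.139.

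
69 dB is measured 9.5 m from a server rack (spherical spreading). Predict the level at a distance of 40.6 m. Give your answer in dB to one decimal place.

For a point source, L₂ = L₁ − 20·log₁₀(r₂/r₁).
L₂ = 69 − 20·log₁₀(40.6/9.5) = 69 − 12.616 = 56.38 dB.

56.4 dB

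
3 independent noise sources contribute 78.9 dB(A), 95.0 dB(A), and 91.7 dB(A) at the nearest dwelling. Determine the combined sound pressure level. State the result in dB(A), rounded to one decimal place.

96.7 dB(A)

For uncorrelated sources the intensities add, so convert each level to linear form, sum, and take 10·log₁₀ of the total.
Σ 10^(L/10) = 10^(78.9/10) + 10^(95.0/10) + 10^(91.7/10) = 4.719e+09.
L_total = 10·log₁₀(4.719e+09) = 96.74 dB(A).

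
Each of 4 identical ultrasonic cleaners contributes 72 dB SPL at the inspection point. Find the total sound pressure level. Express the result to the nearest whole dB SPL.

N identical incoherent sources raise the level by 10·log₁₀ N.
L_total = 72 + 10·log₁₀(4) = 72 + 6.021 = 78.02 dB SPL.

78 dB SPL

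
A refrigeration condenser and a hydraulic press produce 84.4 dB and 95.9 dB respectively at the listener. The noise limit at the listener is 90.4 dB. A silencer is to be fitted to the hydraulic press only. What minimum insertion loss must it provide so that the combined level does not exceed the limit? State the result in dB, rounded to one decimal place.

Fixed contribution from the other source: Σ 10^(L/10) = 10^(84.4/10) = 2.754e+08 (84.40 dB).
To meet 90.4 dB overall, the treated hydraulic press may contribute at most 10^(90.4/10) − 2.754e+08 = 8.211e+08, i.e. 89.14 dB.
Required insertion loss = 95.9 − 89.14 = 6.76 dB.

6.8 dB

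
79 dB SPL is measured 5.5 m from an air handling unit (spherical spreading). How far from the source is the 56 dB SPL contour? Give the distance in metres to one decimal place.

The 23.0 dB drop corresponds to a distance ratio of 10^(23.0/20) for a point source.
r₂ = 5.5·10^((79−56)/20) = 5.5·10^(23.0/20) = 77.69 m.

77.7 m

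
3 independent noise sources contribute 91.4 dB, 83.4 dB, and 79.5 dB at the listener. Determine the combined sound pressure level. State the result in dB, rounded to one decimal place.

92.3 dB

Incoherent sources combine by intensity addition: L_total = 10·log₁₀(Σ 10^(L_i/10)).
Σ 10^(L/10) = 10^(91.4/10) + 10^(83.4/10) + 10^(79.5/10) = 1.688e+09.
L_total = 10·log₁₀(1.688e+09) = 92.27 dB.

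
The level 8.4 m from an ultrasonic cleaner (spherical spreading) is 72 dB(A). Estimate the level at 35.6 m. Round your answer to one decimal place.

59.5 dB(A)

Point-source attenuation: ΔL = 20·log₁₀(r₂/r₁) = 20·log₁₀(35.6/8.4) = 12.543 dB.
L₂ = 72 − 20·log₁₀(35.6/8.4) = 72 − 12.543 = 59.46 dB(A).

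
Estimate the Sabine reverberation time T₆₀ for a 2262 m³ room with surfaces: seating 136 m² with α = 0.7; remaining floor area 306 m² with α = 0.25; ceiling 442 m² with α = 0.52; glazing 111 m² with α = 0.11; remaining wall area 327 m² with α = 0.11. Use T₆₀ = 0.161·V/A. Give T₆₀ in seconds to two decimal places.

0.81 s

A = Σ Sᵢαᵢ = 136·0.7 + 306·0.25 + 442·0.52 + 111·0.11 + 327·0.11 = 449.72 m².
T₆₀ = 0.161·V/A = 0.161·2262/449.72 = 0.810 s.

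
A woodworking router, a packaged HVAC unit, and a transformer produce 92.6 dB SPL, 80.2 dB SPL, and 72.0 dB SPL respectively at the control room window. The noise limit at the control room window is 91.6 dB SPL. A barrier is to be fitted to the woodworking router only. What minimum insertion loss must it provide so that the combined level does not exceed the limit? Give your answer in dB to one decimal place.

1.4 dB

Fixed contribution from the other sources: Σ 10^(L/10) = 10^(80.2/10) + 10^(72.0/10) = 1.206e+08 (80.81 dB SPL).
The limit corresponds to 10^(91.6/10) = 1.445e+09; subtracting the fixed part leaves 1.325e+09 for the woodworking router, i.e. 91.22 dB SPL.
Required insertion loss = 92.6 − 91.22 = 1.38 dB.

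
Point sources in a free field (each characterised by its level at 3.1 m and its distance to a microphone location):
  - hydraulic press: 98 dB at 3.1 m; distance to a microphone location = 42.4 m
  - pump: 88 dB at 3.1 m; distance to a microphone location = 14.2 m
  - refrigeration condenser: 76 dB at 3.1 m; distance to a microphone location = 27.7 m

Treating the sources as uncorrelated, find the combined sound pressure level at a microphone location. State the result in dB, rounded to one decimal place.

78.1 dB

Apply inverse-square spreading to bring every level to the receiver, then sum 10^(L/10).
hydraulic press: 98 − 20·log₁₀(42.4/3.1) = 98 − 22.72 = 75.28 dB.
pump: 88 − 20·log₁₀(14.2/3.1) = 88 − 13.22 = 74.78 dB.
refrigeration condenser: 76 − 20·log₁₀(27.7/3.1) = 76 − 19.02 = 56.98 dB.
Σ 10^(L/10) = 6.430e+07 → L_total = 10·log₁₀(6.430e+07) = 78.08 dB.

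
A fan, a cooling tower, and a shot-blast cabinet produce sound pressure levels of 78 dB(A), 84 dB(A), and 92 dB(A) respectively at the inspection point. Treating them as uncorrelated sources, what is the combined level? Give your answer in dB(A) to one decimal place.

92.8 dB(A)

For uncorrelated sources the intensities add, so convert each level to linear form, sum, and take 10·log₁₀ of the total.
Σ 10^(L/10) = 10^(78/10) + 10^(84/10) + 10^(92/10) = 1.899e+09.
L_total = 10·log₁₀(1.899e+09) = 92.79 dB(A).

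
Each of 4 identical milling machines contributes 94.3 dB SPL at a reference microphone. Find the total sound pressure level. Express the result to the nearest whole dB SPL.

100 dB SPL

L_total = L₁ + 10·log₁₀ N for N identical incoherent sources.
L_total = 94.3 + 10·log₁₀(4) = 94.3 + 6.021 = 100.32 dB SPL.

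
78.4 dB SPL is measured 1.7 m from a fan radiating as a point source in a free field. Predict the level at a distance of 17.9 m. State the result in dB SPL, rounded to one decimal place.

58.0 dB SPL

For a point source, L₂ = L₁ − 20·log₁₀(r₂/r₁).
L₂ = 78.4 − 20·log₁₀(17.9/1.7) = 78.4 − 20.448 = 57.95 dB SPL.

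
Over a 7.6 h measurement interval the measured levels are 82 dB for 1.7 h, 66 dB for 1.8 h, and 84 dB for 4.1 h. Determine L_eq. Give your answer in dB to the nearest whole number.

82 dB

Weight each interval's intensity by its duration and average over T = 7.6 h:
Σ tᵢ·10^(Lᵢ/10) = 1.7·10^(82/10) + 1.8·10^(66/10) + 4.1·10^(84/10) = 1.306e+09.
L_eq = 10·log₁₀(1.306e+09/7.6) = 82.35 dB.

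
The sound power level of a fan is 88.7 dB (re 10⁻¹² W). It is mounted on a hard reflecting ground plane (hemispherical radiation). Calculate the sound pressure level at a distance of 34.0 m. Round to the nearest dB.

50 dB

Free-field hemispherical radiation: L_p = L_w − 10·log₁₀(2π·r²), r = 34.0 m.
2π·r² = 7263 m², 10·log₁₀ of that is 38.611 dB.
L_p = 88.7 − 38.611 = 50.09 dB.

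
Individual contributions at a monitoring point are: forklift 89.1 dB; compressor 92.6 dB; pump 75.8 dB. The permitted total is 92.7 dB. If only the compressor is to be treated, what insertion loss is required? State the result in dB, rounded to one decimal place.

The untreated sources together contribute 10^(89.1/10) + 10^(75.8/10) = 8.508e+08, i.e. 89.30 dB.
To meet 92.7 dB overall, the treated compressor may contribute at most 10^(92.7/10) − 8.508e+08 = 1.011e+09, i.e. 90.05 dB.
Required insertion loss = 92.6 − 90.05 = 2.55 dB.

2.6 dB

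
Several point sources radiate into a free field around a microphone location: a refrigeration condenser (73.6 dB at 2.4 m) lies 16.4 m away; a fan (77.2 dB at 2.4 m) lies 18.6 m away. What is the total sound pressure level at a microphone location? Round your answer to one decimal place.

61.3 dB

First find each source's level at the receiver (point-source: −20·log₁₀(r/r_ref)), then combine on an intensity basis.
refrigeration condenser: 73.6 − 20·log₁₀(16.4/2.4) = 73.6 − 16.69 = 56.91 dB.
fan: 77.2 − 20·log₁₀(18.6/2.4) = 77.2 − 17.79 = 59.41 dB.
Σ 10^(L/10) = 1.364e+06 → L_total = 10·log₁₀(1.364e+06) = 61.35 dB.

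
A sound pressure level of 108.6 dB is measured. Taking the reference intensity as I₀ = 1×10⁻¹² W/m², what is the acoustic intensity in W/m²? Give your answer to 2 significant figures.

I = I₀·10^(L/10) = 10⁻¹² × 10^(108.6/10) = 10^(-1.140).

0.072 W/m²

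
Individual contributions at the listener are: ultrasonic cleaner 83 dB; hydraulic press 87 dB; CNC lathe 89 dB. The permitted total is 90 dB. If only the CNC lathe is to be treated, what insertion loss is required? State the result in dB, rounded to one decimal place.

4.2 dB

The untreated sources together contribute 10^(83/10) + 10^(87/10) = 7.007e+08, i.e. 88.46 dB.
To meet 90 dB overall, the treated CNC lathe may contribute at most 10^(90/10) − 7.007e+08 = 2.993e+08, i.e. 84.76 dB.
So the CNC lathe must be reduced from 89 to 84.76 dB: IL = 4.24 dB.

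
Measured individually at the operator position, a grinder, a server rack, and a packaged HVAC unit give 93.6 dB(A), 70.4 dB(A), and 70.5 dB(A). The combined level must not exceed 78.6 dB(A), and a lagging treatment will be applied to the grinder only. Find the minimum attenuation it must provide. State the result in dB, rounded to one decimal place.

Everything except the grinder sums to 10^(70.4/10) + 10^(70.5/10) = 2.218e+07 in linear terms, 73.46 dB(A).
The limit corresponds to 10^(78.6/10) = 7.244e+07; subtracting the fixed part leaves 5.026e+07 for the grinder, i.e. 77.01 dB(A).
So the grinder must be reduced from 93.6 to 77.01 dB(A): IL = 16.59 dB.

16.6 dB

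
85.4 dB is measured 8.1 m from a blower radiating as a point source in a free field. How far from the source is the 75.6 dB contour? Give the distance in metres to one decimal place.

The 9.8 dB drop corresponds to a distance ratio of 10^(9.8/20) for a point source.
r₂ = 8.1·10^((85.4−75.6)/20) = 8.1·10^(9.8/20) = 25.03 m.

25.0 m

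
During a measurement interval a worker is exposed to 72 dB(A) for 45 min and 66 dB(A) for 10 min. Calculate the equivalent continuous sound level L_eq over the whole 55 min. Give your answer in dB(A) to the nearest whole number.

71 dB(A)

L_eq = 10·log₁₀[(1/T)·Σ tᵢ·10^(Lᵢ/10)] with T = 55 min.
Σ tᵢ·10^(Lᵢ/10) = 45·10^(72/10) + 10·10^(66/10) = 7.530e+08.
L_eq = 10·log₁₀(7.530e+08/55) = 71.36 dB(A).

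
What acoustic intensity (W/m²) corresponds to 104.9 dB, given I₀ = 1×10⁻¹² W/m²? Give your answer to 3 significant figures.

L = 10·log₁₀(I/I₀) ⇒ I = I₀·10^(L/10) = 10⁻¹² × 10^10.49.

0.0309 W/m²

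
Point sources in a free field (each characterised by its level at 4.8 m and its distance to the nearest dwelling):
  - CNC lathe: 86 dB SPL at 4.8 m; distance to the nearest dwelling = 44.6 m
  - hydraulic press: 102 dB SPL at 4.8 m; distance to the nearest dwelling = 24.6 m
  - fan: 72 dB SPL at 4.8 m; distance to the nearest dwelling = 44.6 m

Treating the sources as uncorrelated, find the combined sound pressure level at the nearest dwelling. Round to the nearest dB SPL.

88 dB SPL

Propagate each source to the receiver with L = L_ref − 20·log₁₀(r/r_ref), then add intensities.
CNC lathe: 86 − 20·log₁₀(44.6/4.8) = 86 − 19.36 = 66.64 dB SPL.
hydraulic press: 102 − 20·log₁₀(24.6/4.8) = 102 − 14.19 = 87.81 dB SPL.
fan: 72 − 20·log₁₀(44.6/4.8) = 72 − 19.36 = 52.64 dB SPL.
Σ 10^(L/10) = 6.082e+08 → L_total = 10·log₁₀(6.082e+08) = 87.84 dB SPL.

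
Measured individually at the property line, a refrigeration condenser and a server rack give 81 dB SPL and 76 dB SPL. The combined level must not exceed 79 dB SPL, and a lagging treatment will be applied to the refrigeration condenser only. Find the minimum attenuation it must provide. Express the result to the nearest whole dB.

5 dB

Fixed contribution from the other source: Σ 10^(L/10) = 10^(76/10) = 3.981e+07 (76.00 dB SPL).
To meet 79 dB SPL overall, the treated refrigeration condenser may contribute at most 10^(79/10) − 3.981e+07 = 3.962e+07, i.e. 75.98 dB SPL.
So the refrigeration condenser must be reduced from 81 to 75.98 dB SPL: IL = 5.02 dB.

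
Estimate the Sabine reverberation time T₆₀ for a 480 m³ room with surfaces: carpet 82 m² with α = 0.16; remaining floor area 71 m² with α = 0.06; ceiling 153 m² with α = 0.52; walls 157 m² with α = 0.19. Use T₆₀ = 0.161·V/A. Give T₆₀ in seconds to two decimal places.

0.61 s

Summing Sᵢαᵢ: 82·0.16 + 71·0.06 + 153·0.52 + 157·0.19 = 126.77 m².
T₆₀ = 0.161 × 480 / 126.77 = 0.610 s.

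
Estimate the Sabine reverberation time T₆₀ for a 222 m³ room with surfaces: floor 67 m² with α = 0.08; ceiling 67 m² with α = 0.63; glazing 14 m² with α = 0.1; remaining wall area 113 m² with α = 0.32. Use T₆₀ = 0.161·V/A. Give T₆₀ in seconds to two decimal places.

Total absorption A = 67·0.08 + 67·0.63 + 14·0.1 + 113·0.32 = 85.13 m² sabins.
T₆₀ = 0.161 × 222 / 85.13 = 0.420 s.

0.42 s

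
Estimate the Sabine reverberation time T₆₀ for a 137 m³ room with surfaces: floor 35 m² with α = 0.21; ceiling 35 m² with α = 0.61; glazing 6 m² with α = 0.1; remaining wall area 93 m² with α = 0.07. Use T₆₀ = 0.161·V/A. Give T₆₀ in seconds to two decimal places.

0.62 s

Total absorption A = 35·0.21 + 35·0.61 + 6·0.1 + 93·0.07 = 35.81 m² sabins.
T₆₀ = 0.161·V/A = 0.161·137/35.81 = 0.616 s.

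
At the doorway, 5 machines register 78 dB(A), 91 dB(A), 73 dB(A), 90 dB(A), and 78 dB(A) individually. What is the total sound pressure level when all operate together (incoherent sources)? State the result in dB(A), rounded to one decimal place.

For uncorrelated sources the intensities add, so convert each level to linear form, sum, and take 10·log₁₀ of the total.
Σ 10^(L/10) = 10^(78/10) + 10^(91/10) + 10^(73/10) + 10^(90/10) + 10^(78/10) = 2.405e+09.
L_total = 10·log₁₀(2.405e+09) = 93.81 dB(A).

93.8 dB(A)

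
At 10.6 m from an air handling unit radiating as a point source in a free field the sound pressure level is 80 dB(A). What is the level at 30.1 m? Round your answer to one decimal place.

70.9 dB(A)

Spherical spreading from a point source gives a 20·log₁₀(r₂/r₁) drop.
L₂ = 80 − 20·log₁₀(30.1/10.6) = 80 − 9.065 = 70.93 dB(A).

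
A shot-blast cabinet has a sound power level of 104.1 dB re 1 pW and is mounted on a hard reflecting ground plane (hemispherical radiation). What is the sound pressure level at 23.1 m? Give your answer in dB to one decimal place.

L_p = L_w − 10·log₁₀(2π·r²) with r = 23.1 m.
2π·r² = 3353 m², 10·log₁₀ of that is 35.254 dB.
L_p = 104.1 − 35.254 = 68.85 dB.

68.8 dB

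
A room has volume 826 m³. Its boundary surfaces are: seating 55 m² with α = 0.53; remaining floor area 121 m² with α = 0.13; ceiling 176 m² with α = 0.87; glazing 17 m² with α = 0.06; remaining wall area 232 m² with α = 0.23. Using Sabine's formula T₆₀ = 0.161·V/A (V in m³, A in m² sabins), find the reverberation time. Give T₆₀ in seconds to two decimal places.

A = Σ Sᵢαᵢ = 55·0.53 + 121·0.13 + 176·0.87 + 17·0.06 + 232·0.23 = 252.38 m².
T₆₀ = 0.161 × 826 / 252.38 = 0.527 s.

0.53 s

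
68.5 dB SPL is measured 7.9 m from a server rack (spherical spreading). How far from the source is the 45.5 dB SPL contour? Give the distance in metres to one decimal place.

111.6 m

Point-source spreading drops the level by 20·log₁₀(r₂/r₁); inverting, r₂/r₁ = 10^(ΔL/20).
r₂ = 7.9·10^((68.5−45.5)/20) = 7.9·10^(23.0/20) = 111.59 m.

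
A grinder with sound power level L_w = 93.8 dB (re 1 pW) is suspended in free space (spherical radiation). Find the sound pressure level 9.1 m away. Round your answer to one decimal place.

63.6 dB

L_p = L_w − 10·log₁₀(4π·r²) with r = 9.1 m.
4π·r² = 1041 m², 10·log₁₀ of that is 30.173 dB.
L_p = 93.8 − 30.173 = 63.63 dB.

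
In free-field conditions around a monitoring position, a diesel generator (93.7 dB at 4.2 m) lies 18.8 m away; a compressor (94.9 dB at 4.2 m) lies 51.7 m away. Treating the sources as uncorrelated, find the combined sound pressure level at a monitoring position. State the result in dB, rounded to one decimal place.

First find each source's level at the receiver (point-source: −20·log₁₀(r/r_ref)), then combine on an intensity basis.
diesel generator: 93.7 − 20·log₁₀(18.8/4.2) = 93.7 − 13.02 = 80.68 dB.
compressor: 94.9 − 20·log₁₀(51.7/4.2) = 94.9 − 21.80 = 73.10 dB.
Σ 10^(L/10) = 1.374e+08 → L_total = 10·log₁₀(1.374e+08) = 81.38 dB.

81.4 dB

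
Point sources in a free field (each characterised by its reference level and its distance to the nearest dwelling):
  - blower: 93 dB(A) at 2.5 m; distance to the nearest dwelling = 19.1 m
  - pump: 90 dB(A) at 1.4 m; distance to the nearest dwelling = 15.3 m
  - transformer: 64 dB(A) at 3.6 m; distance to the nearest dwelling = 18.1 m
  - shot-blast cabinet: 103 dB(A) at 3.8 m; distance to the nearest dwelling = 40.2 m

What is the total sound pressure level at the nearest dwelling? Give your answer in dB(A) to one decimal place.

83.4 dB(A)

First find each source's level at the receiver (point-source: −20·log₁₀(r/r_ref)), then combine on an intensity basis.
blower: 93 − 20·log₁₀(19.1/2.5) = 93 − 17.66 = 75.34 dB(A).
pump: 90 − 20·log₁₀(15.3/1.4) = 90 − 20.77 = 69.23 dB(A).
transformer: 64 − 20·log₁₀(18.1/3.6) = 64 − 14.03 = 49.97 dB(A).
shot-blast cabinet: 103 − 20·log₁₀(40.2/3.8) = 103 − 20.49 = 82.51 dB(A).
Σ 10^(L/10) = 2.209e+08 → L_total = 10·log₁₀(2.209e+08) = 83.44 dB(A).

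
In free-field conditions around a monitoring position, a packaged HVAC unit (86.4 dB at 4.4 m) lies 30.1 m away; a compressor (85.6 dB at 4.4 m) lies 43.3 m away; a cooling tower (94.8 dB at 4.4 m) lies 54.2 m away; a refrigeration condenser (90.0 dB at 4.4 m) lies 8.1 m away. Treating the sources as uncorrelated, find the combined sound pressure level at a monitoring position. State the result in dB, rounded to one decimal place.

85.2 dB

Propagate each source to the receiver with L = L_ref − 20·log₁₀(r/r_ref), then add intensities.
packaged HVAC unit: 86.4 − 20·log₁₀(30.1/4.4) = 86.4 − 16.70 = 69.70 dB.
compressor: 85.6 − 20·log₁₀(43.3/4.4) = 85.6 − 19.86 = 65.74 dB.
cooling tower: 94.8 − 20·log₁₀(54.2/4.4) = 94.8 − 21.81 = 72.99 dB.
refrigeration condenser: 90.0 − 20·log₁₀(8.1/4.4) = 90.0 − 5.30 = 84.70 dB.
Σ 10^(L/10) = 3.281e+08 → L_total = 10·log₁₀(3.281e+08) = 85.16 dB.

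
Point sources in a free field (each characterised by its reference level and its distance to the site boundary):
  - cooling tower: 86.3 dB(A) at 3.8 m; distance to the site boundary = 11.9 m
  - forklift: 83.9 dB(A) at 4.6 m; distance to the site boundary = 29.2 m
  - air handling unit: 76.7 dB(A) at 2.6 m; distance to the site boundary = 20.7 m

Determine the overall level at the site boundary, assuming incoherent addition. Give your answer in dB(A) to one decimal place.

77.0 dB(A)

Propagate each source to the receiver with L = L_ref − 20·log₁₀(r/r_ref), then add intensities.
cooling tower: 86.3 − 20·log₁₀(11.9/3.8) = 86.3 − 9.92 = 76.38 dB(A).
forklift: 83.9 − 20·log₁₀(29.2/4.6) = 83.9 − 16.05 = 67.85 dB(A).
air handling unit: 76.7 − 20·log₁₀(20.7/2.6) = 76.7 − 18.02 = 58.68 dB(A).
Σ 10^(L/10) = 5.033e+07 → L_total = 10·log₁₀(5.033e+07) = 77.02 dB(A).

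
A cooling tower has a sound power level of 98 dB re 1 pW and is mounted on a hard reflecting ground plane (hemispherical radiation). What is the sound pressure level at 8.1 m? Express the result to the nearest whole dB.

The power spreads over a hemisphere of area 2π·r², so L_p = L_w − 10·log₁₀(2π·r²).
2π·r² = 412.2 m², 10·log₁₀ of that is 26.151 dB.
L_p = 98 − 26.151 = 71.85 dB.

72 dB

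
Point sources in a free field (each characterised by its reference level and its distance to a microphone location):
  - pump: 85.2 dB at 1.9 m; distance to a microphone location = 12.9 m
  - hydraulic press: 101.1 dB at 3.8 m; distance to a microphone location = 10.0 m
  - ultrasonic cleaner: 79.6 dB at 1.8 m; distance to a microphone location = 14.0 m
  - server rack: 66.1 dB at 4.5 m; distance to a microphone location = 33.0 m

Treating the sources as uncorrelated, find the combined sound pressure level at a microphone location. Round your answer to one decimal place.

92.7 dB

First find each source's level at the receiver (point-source: −20·log₁₀(r/r_ref)), then combine on an intensity basis.
pump: 85.2 − 20·log₁₀(12.9/1.9) = 85.2 − 16.64 = 68.56 dB.
hydraulic press: 101.1 − 20·log₁₀(10.0/3.8) = 101.1 − 8.40 = 92.70 dB.
ultrasonic cleaner: 79.6 − 20·log₁₀(14.0/1.8) = 79.6 − 17.82 = 61.78 dB.
server rack: 66.1 − 20·log₁₀(33.0/4.5) = 66.1 − 17.31 = 48.79 dB.
Σ 10^(L/10) = 1.869e+09 → L_total = 10·log₁₀(1.869e+09) = 92.72 dB.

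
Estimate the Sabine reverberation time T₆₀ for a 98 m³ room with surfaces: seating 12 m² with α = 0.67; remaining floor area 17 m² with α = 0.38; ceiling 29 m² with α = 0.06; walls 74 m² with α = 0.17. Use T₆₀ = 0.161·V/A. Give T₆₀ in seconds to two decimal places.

Total absorption A = 12·0.67 + 17·0.38 + 29·0.06 + 74·0.17 = 28.82 m² sabins.
T₆₀ = 0.161·V/A = 0.161·98/28.82 = 0.547 s.

0.55 s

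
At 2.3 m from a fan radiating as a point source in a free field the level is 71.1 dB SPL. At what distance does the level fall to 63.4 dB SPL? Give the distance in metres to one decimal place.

Point-source spreading drops the level by 20·log₁₀(r₂/r₁); inverting, r₂/r₁ = 10^(ΔL/20).
r₂ = 2.3·10^((71.1−63.4)/20) = 2.3·10^(7.7/20) = 5.58 m.

5.6 m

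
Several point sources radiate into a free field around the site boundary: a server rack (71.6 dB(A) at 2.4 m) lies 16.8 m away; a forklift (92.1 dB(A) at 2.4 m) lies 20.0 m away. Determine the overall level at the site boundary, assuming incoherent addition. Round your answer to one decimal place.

73.7 dB(A)

Propagate each source to the receiver with L = L_ref − 20·log₁₀(r/r_ref), then add intensities.
server rack: 71.6 − 20·log₁₀(16.8/2.4) = 71.6 − 16.90 = 54.70 dB(A).
forklift: 92.1 − 20·log₁₀(20.0/2.4) = 92.1 − 18.42 = 73.68 dB(A).
Σ 10^(L/10) = 2.365e+07 → L_total = 10·log₁₀(2.365e+07) = 73.74 dB(A).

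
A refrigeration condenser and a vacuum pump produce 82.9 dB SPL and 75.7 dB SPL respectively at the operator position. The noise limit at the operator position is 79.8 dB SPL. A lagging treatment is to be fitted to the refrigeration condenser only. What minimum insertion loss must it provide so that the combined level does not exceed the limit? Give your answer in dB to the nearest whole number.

5 dB

Everything except the refrigeration condenser sums to 10^(75.7/10) = 3.715e+07 in linear terms, 75.70 dB SPL.
To meet 79.8 dB SPL overall, the treated refrigeration condenser may contribute at most 10^(79.8/10) − 3.715e+07 = 5.835e+07, i.e. 77.66 dB SPL.
So the refrigeration condenser must be reduced from 82.9 to 77.66 dB SPL: IL = 5.24 dB.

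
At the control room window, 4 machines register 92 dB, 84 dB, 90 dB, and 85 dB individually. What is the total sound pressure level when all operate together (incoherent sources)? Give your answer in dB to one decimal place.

Incoherent sources combine by intensity addition: L_total = 10·log₁₀(Σ 10^(L_i/10)).
Σ 10^(L/10) = 10^(92/10) + 10^(84/10) + 10^(90/10) + 10^(85/10) = 3.152e+09.
L_total = 10·log₁₀(3.152e+09) = 94.99 dB.

95.0 dB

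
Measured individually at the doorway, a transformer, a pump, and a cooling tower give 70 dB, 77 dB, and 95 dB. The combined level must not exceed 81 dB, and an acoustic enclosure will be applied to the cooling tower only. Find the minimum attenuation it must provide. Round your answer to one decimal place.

16.8 dB

Everything except the cooling tower sums to 10^(70/10) + 10^(77/10) = 6.012e+07 in linear terms, 77.79 dB.
To meet 81 dB overall, the treated cooling tower may contribute at most 10^(81/10) − 6.012e+07 = 6.577e+07, i.e. 78.18 dB.
Required insertion loss = 95 − 78.18 = 16.82 dB.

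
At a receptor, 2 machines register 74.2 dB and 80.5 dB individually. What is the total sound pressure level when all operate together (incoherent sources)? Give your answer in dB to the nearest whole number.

Incoherent sources combine by intensity addition: L_total = 10·log₁₀(Σ 10^(L_i/10)).
Σ 10^(L/10) = 10^(74.2/10) + 10^(80.5/10) = 1.385e+08.
L_total = 10·log₁₀(1.385e+08) = 81.41 dB.

81 dB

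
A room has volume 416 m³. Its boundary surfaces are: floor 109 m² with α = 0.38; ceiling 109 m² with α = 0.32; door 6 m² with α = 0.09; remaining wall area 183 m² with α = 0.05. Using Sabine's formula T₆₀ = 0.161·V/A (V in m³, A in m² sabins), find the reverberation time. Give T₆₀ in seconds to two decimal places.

A = Σ Sᵢαᵢ = 109·0.38 + 109·0.32 + 6·0.09 + 183·0.05 = 85.99 m².
T₆₀ = 0.161 × 416 / 85.99 = 0.779 s.

0.78 s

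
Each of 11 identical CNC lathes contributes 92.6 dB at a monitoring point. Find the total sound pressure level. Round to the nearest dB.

N identical incoherent sources raise the level by 10·log₁₀ N.
L_total = 92.6 + 10·log₁₀(11) = 92.6 + 10.414 = 103.01 dB.

103 dB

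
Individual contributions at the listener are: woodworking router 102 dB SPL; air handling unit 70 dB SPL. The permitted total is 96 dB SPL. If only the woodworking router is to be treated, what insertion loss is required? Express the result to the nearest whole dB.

Fixed contribution from the other source: Σ 10^(L/10) = 10^(70/10) = 1.000e+07 (70.00 dB SPL).
The limit corresponds to 10^(96/10) = 3.981e+09; subtracting the fixed part leaves 3.971e+09 for the woodworking router, i.e. 95.99 dB SPL.
Required insertion loss = 102 − 95.99 = 6.01 dB.

6 dB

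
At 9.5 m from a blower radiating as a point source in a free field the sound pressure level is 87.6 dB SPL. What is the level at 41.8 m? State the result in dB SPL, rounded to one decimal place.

74.7 dB SPL

Spherical spreading from a point source gives a 20·log₁₀(r₂/r₁) drop.
L₂ = 87.6 − 20·log₁₀(41.8/9.5) = 87.6 − 12.869 = 74.73 dB SPL.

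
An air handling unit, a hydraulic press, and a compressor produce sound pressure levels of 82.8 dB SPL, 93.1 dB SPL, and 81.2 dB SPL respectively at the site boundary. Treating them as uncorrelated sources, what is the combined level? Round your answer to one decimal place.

Incoherent sources combine by intensity addition: L_total = 10·log₁₀(Σ 10^(L_i/10)).
Σ 10^(L/10) = 10^(82.8/10) + 10^(93.1/10) + 10^(81.2/10) = 2.364e+09.
L_total = 10·log₁₀(2.364e+09) = 93.74 dB SPL.

93.7 dB SPL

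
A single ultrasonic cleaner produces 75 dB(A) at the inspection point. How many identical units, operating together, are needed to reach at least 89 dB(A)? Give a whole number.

N identical sources give L₁ + 10·log₁₀ N, so require 10·log₁₀ N ≥ 89 − 75 = 14.0 dB.
N ≥ 10^(14.0/10) = 25.119, so N = 26.

26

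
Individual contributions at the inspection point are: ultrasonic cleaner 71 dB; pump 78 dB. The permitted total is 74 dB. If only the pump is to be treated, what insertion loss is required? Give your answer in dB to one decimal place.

Fixed contribution from the other source: Σ 10^(L/10) = 10^(71/10) = 1.259e+07 (71.00 dB).
To meet 74 dB overall, the treated pump may contribute at most 10^(74/10) − 1.259e+07 = 1.253e+07, i.e. 70.98 dB.
Required insertion loss = 78 − 70.98 = 7.02 dB.

7.0 dB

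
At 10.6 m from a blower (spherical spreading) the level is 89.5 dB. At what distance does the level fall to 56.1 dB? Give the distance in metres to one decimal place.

For a point source L₁ − L₂ = 20·log₁₀(r₂/r₁), so r₂ = r₁·10^((L₁−L₂)/20).
r₂ = 10.6·10^((89.5−56.1)/20) = 10.6·10^(33.4/20) = 495.80 m.

495.8 m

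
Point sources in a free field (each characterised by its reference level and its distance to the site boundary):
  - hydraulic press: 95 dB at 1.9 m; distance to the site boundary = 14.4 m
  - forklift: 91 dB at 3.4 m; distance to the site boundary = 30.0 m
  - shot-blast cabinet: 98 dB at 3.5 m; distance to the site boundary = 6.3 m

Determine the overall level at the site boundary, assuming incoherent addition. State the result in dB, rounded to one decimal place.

Apply inverse-square spreading to bring every level to the receiver, then sum 10^(L/10).
hydraulic press: 95 − 20·log₁₀(14.4/1.9) = 95 − 17.59 = 77.41 dB.
forklift: 91 − 20·log₁₀(30.0/3.4) = 91 − 18.91 = 72.09 dB.
shot-blast cabinet: 98 − 20·log₁₀(6.3/3.5) = 98 − 5.11 = 92.89 dB.
Σ 10^(L/10) = 2.019e+09 → L_total = 10·log₁₀(2.019e+09) = 93.05 dB.

93.1 dB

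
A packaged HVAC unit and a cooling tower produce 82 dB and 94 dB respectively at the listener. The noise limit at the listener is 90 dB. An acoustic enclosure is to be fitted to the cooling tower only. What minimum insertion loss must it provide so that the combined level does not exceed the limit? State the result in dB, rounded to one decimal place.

Everything except the cooling tower sums to 10^(82/10) = 1.585e+08 in linear terms, 82.00 dB.
The limit corresponds to 10^(90/10) = 1.000e+09; subtracting the fixed part leaves 8.415e+08 for the cooling tower, i.e. 89.25 dB.
Required insertion loss = 94 − 89.25 = 4.75 dB.

4.7 dB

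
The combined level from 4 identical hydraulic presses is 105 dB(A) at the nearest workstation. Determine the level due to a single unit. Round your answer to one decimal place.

99.0 dB(A)

4 equal contributions raise the level by 10·log₁₀ 4 = 6.021 dB, so each unit alone gives 105 − 6.021.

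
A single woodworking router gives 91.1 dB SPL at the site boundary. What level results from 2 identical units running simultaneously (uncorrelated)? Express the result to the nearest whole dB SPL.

With 2 equal, uncorrelated contributions the intensity is 2× that of one unit, giving a rise of 10·log₁₀ 2.
L_total = 91.1 + 10·log₁₀(2) = 91.1 + 3.010 = 94.11 dB SPL.

94 dB SPL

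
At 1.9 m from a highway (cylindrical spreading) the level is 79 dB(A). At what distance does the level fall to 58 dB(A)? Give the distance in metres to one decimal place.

239.2 m

For a line source L₁ − L₂ = 10·log₁₀(r₂/r₁), so r₂ = r₁·10^((L₁−L₂)/10).
r₂ = 1.9·10^((79−58)/10) = 1.9·10^(21.0/10) = 239.20 m.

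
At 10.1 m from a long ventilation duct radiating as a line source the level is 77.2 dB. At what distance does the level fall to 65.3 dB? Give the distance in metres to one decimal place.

156.4 m

For a line source L₁ − L₂ = 10·log₁₀(r₂/r₁), so r₂ = r₁·10^((L₁−L₂)/10).
r₂ = 10.1·10^((77.2−65.3)/10) = 10.1·10^(11.9/10) = 156.43 m.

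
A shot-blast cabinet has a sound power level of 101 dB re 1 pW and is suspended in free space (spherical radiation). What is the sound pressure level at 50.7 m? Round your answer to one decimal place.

55.9 dB

The power spreads over a sphere of area 4π·r², so L_p = L_w − 10·log₁₀(4π·r²).
4π·r² = 3.23e+04 m², 10·log₁₀ of that is 45.092 dB.
L_p = 101 − 45.092 = 55.91 dB.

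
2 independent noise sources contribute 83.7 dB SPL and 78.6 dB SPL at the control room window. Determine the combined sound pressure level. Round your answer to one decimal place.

For uncorrelated sources the intensities add, so convert each level to linear form, sum, and take 10·log₁₀ of the total.
Σ 10^(L/10) = 10^(83.7/10) + 10^(78.6/10) = 3.069e+08.
L_total = 10·log₁₀(3.069e+08) = 84.87 dB SPL.

84.9 dB SPL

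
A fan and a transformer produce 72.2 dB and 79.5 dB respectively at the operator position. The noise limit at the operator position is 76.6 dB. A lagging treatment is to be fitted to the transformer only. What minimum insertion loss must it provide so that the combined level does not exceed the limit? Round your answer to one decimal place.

The untreated sources together contribute 10^(72.2/10) = 1.660e+07, i.e. 72.20 dB.
To meet 76.6 dB overall, the treated transformer may contribute at most 10^(76.6/10) − 1.660e+07 = 2.911e+07, i.e. 74.64 dB.
So the transformer must be reduced from 79.5 to 74.64 dB: IL = 4.86 dB.

4.9 dB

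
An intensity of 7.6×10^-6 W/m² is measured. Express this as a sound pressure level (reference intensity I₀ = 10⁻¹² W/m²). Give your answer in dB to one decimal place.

L = 10·log₁₀(I/I₀) = 10·log₁₀(7.6×10^-6/10⁻¹²) = 10·log₁₀(7.6×10^6).
L = 10·(0.8808 + 6) = 68.81 dB.

68.8 dB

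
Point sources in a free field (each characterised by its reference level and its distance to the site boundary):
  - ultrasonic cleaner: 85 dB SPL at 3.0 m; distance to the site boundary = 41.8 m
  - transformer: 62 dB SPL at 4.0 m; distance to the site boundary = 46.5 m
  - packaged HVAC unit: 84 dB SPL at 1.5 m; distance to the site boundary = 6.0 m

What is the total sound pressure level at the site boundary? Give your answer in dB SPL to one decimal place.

72.4 dB SPL

Apply inverse-square spreading to bring every level to the receiver, then sum 10^(L/10).
ultrasonic cleaner: 85 − 20·log₁₀(41.8/3.0) = 85 − 22.88 = 62.12 dB SPL.
transformer: 62 − 20·log₁₀(46.5/4.0) = 62 − 21.31 = 40.69 dB SPL.
packaged HVAC unit: 84 − 20·log₁₀(6.0/1.5) = 84 − 12.04 = 71.96 dB SPL.
Σ 10^(L/10) = 1.734e+07 → L_total = 10·log₁₀(1.734e+07) = 72.39 dB SPL.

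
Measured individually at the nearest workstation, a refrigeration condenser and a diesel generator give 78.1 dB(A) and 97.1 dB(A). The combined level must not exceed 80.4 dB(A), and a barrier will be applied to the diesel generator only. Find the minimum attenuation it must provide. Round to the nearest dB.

The untreated sources together contribute 10^(78.1/10) = 6.457e+07, i.e. 78.10 dB(A).
To meet 80.4 dB(A) overall, the treated diesel generator may contribute at most 10^(80.4/10) − 6.457e+07 = 4.508e+07, i.e. 76.54 dB(A).
Required insertion loss = 97.1 − 76.54 = 20.56 dB.

21 dB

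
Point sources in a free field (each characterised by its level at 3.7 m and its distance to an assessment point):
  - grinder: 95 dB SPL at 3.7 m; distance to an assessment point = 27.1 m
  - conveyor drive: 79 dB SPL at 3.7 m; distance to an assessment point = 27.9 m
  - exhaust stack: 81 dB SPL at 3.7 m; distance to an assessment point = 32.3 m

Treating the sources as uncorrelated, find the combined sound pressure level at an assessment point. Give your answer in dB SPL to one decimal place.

77.9 dB SPL

Apply inverse-square spreading to bring every level to the receiver, then sum 10^(L/10).
grinder: 95 − 20·log₁₀(27.1/3.7) = 95 − 17.30 = 77.70 dB SPL.
conveyor drive: 79 − 20·log₁₀(27.9/3.7) = 79 − 17.55 = 61.45 dB SPL.
exhaust stack: 81 − 20·log₁₀(32.3/3.7) = 81 − 18.82 = 62.18 dB SPL.
Σ 10^(L/10) = 6.200e+07 → L_total = 10·log₁₀(6.200e+07) = 77.92 dB SPL.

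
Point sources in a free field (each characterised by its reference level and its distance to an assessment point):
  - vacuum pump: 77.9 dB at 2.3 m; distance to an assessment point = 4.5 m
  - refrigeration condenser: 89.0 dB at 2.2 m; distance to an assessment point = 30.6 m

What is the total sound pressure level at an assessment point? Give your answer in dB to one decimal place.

73.1 dB

Apply inverse-square spreading to bring every level to the receiver, then sum 10^(L/10).
vacuum pump: 77.9 − 20·log₁₀(4.5/2.3) = 77.9 − 5.83 = 72.07 dB.
refrigeration condenser: 89.0 − 20·log₁₀(30.6/2.2) = 89.0 − 22.87 = 66.13 dB.
Σ 10^(L/10) = 2.021e+07 → L_total = 10·log₁₀(2.021e+07) = 73.06 dB.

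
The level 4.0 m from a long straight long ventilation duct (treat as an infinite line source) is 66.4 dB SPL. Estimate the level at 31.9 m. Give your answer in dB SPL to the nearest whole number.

Line-source attenuation: ΔL = 10·log₁₀(r₂/r₁) = 10·log₁₀(31.9/4.0) = 9.017 dB.
L₂ = 66.4 − 10·log₁₀(31.9/4.0) = 66.4 − 9.017 = 57.38 dB SPL.

57 dB SPL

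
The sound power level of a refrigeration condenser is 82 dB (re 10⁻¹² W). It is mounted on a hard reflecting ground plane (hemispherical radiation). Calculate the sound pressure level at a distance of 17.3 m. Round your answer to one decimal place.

49.3 dB

Free-field hemispherical radiation: L_p = L_w − 10·log₁₀(2π·r²), r = 17.3 m.
2π·r² = 1880 m², 10·log₁₀ of that is 32.743 dB.
L_p = 82 − 32.743 = 49.26 dB.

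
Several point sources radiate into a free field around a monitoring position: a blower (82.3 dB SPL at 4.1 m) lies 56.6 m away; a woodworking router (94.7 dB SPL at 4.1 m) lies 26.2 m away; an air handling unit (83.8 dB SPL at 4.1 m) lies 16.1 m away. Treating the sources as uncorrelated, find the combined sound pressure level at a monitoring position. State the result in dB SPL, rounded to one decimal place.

Apply inverse-square spreading to bring every level to the receiver, then sum 10^(L/10).
blower: 82.3 − 20·log₁₀(56.6/4.1) = 82.3 − 22.80 = 59.50 dB SPL.
woodworking router: 94.7 − 20·log₁₀(26.2/4.1) = 94.7 − 16.11 = 78.59 dB SPL.
air handling unit: 83.8 − 20·log₁₀(16.1/4.1) = 83.8 − 11.88 = 71.92 dB SPL.
Σ 10^(L/10) = 8.872e+07 → L_total = 10·log₁₀(8.872e+07) = 79.48 dB SPL.

79.5 dB SPL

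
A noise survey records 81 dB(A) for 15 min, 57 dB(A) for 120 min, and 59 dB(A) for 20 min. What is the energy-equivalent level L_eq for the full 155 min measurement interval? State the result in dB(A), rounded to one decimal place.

Weight each interval's intensity by its duration and average over T = 155 min:
Σ tᵢ·10^(Lᵢ/10) = 15·10^(81/10) + 120·10^(57/10) + 20·10^(59/10) = 1.964e+09.
L_eq = 10·log₁₀(1.964e+09/155) = 71.03 dB(A).

71.0 dB(A)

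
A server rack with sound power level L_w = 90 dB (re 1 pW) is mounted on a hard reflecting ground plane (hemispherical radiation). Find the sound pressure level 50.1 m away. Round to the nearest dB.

L_p = L_w − 10·log₁₀(2π·r²) with r = 50.1 m.
2π·r² = 1.577e+04 m², 10·log₁₀ of that is 41.979 dB.
L_p = 90 − 41.979 = 48.02 dB.

48 dB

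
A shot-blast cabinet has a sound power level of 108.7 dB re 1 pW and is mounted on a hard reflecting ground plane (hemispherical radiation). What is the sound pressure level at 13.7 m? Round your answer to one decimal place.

78.0 dB

The power spreads over a hemisphere of area 2π·r², so L_p = L_w − 10·log₁₀(2π·r²).
2π·r² = 1179 m², 10·log₁₀ of that is 30.716 dB.
L_p = 108.7 − 30.716 = 77.98 dB.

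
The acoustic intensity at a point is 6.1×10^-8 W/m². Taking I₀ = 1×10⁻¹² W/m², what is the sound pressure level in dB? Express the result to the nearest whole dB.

48 dB

Dividing by I₀ shifts the exponent by 12: I/I₀ = 6.1×10^4.
L = 10·(0.7853 + 4) = 47.85 dB.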